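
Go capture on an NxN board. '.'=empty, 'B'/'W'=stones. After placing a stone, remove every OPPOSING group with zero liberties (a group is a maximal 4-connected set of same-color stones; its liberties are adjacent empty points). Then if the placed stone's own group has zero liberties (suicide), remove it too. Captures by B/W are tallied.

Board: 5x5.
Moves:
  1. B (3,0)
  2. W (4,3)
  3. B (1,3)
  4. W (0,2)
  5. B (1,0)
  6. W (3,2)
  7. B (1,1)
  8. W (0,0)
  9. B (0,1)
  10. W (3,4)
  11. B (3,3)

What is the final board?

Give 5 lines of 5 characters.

Answer: .BW..
BB.B.
.....
B.WBW
...W.

Derivation:
Move 1: B@(3,0) -> caps B=0 W=0
Move 2: W@(4,3) -> caps B=0 W=0
Move 3: B@(1,3) -> caps B=0 W=0
Move 4: W@(0,2) -> caps B=0 W=0
Move 5: B@(1,0) -> caps B=0 W=0
Move 6: W@(3,2) -> caps B=0 W=0
Move 7: B@(1,1) -> caps B=0 W=0
Move 8: W@(0,0) -> caps B=0 W=0
Move 9: B@(0,1) -> caps B=1 W=0
Move 10: W@(3,4) -> caps B=1 W=0
Move 11: B@(3,3) -> caps B=1 W=0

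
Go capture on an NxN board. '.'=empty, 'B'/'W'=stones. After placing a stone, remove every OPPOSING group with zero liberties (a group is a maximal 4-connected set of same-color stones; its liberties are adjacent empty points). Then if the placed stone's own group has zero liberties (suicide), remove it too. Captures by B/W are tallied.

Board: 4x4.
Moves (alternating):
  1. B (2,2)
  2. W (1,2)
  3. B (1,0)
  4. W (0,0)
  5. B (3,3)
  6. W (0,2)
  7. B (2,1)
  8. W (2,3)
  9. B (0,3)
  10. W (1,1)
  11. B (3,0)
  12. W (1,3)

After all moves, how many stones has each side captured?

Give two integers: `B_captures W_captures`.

Answer: 0 1

Derivation:
Move 1: B@(2,2) -> caps B=0 W=0
Move 2: W@(1,2) -> caps B=0 W=0
Move 3: B@(1,0) -> caps B=0 W=0
Move 4: W@(0,0) -> caps B=0 W=0
Move 5: B@(3,3) -> caps B=0 W=0
Move 6: W@(0,2) -> caps B=0 W=0
Move 7: B@(2,1) -> caps B=0 W=0
Move 8: W@(2,3) -> caps B=0 W=0
Move 9: B@(0,3) -> caps B=0 W=0
Move 10: W@(1,1) -> caps B=0 W=0
Move 11: B@(3,0) -> caps B=0 W=0
Move 12: W@(1,3) -> caps B=0 W=1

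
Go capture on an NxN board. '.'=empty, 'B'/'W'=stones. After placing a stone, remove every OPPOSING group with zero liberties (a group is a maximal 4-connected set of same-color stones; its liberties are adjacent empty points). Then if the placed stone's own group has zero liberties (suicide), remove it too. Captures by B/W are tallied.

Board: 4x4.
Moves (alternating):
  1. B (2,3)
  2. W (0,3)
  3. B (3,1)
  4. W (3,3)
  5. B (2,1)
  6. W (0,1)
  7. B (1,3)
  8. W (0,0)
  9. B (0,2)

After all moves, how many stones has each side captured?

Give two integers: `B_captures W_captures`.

Answer: 1 0

Derivation:
Move 1: B@(2,3) -> caps B=0 W=0
Move 2: W@(0,3) -> caps B=0 W=0
Move 3: B@(3,1) -> caps B=0 W=0
Move 4: W@(3,3) -> caps B=0 W=0
Move 5: B@(2,1) -> caps B=0 W=0
Move 6: W@(0,1) -> caps B=0 W=0
Move 7: B@(1,3) -> caps B=0 W=0
Move 8: W@(0,0) -> caps B=0 W=0
Move 9: B@(0,2) -> caps B=1 W=0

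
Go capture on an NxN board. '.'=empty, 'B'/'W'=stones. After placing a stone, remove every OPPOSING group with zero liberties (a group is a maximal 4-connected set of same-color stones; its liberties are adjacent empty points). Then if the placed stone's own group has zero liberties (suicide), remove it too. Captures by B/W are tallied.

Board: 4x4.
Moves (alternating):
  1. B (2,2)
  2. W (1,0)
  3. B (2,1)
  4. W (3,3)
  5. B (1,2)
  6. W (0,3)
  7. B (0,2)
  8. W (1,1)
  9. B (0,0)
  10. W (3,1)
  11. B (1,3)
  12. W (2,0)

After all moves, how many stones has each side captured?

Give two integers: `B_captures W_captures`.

Answer: 1 0

Derivation:
Move 1: B@(2,2) -> caps B=0 W=0
Move 2: W@(1,0) -> caps B=0 W=0
Move 3: B@(2,1) -> caps B=0 W=0
Move 4: W@(3,3) -> caps B=0 W=0
Move 5: B@(1,2) -> caps B=0 W=0
Move 6: W@(0,3) -> caps B=0 W=0
Move 7: B@(0,2) -> caps B=0 W=0
Move 8: W@(1,1) -> caps B=0 W=0
Move 9: B@(0,0) -> caps B=0 W=0
Move 10: W@(3,1) -> caps B=0 W=0
Move 11: B@(1,3) -> caps B=1 W=0
Move 12: W@(2,0) -> caps B=1 W=0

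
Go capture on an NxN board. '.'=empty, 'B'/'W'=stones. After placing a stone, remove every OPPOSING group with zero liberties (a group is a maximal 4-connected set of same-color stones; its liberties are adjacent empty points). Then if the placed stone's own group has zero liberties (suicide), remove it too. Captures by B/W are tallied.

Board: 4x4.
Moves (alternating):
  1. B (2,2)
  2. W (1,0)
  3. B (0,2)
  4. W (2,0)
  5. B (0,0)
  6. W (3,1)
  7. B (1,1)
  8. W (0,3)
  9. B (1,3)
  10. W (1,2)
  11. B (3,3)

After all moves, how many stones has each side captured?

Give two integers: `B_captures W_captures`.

Move 1: B@(2,2) -> caps B=0 W=0
Move 2: W@(1,0) -> caps B=0 W=0
Move 3: B@(0,2) -> caps B=0 W=0
Move 4: W@(2,0) -> caps B=0 W=0
Move 5: B@(0,0) -> caps B=0 W=0
Move 6: W@(3,1) -> caps B=0 W=0
Move 7: B@(1,1) -> caps B=0 W=0
Move 8: W@(0,3) -> caps B=0 W=0
Move 9: B@(1,3) -> caps B=1 W=0
Move 10: W@(1,2) -> caps B=1 W=0
Move 11: B@(3,3) -> caps B=1 W=0

Answer: 1 0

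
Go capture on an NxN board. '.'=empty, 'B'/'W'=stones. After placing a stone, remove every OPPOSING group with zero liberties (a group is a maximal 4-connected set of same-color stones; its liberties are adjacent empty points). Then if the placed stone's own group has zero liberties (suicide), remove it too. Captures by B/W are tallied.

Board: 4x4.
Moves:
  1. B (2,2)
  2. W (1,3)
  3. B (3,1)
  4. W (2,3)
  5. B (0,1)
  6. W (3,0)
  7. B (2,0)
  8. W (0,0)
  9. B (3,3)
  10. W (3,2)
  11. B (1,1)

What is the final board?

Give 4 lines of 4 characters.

Answer: WB..
.B.W
B.BW
.BW.

Derivation:
Move 1: B@(2,2) -> caps B=0 W=0
Move 2: W@(1,3) -> caps B=0 W=0
Move 3: B@(3,1) -> caps B=0 W=0
Move 4: W@(2,3) -> caps B=0 W=0
Move 5: B@(0,1) -> caps B=0 W=0
Move 6: W@(3,0) -> caps B=0 W=0
Move 7: B@(2,0) -> caps B=1 W=0
Move 8: W@(0,0) -> caps B=1 W=0
Move 9: B@(3,3) -> caps B=1 W=0
Move 10: W@(3,2) -> caps B=1 W=1
Move 11: B@(1,1) -> caps B=1 W=1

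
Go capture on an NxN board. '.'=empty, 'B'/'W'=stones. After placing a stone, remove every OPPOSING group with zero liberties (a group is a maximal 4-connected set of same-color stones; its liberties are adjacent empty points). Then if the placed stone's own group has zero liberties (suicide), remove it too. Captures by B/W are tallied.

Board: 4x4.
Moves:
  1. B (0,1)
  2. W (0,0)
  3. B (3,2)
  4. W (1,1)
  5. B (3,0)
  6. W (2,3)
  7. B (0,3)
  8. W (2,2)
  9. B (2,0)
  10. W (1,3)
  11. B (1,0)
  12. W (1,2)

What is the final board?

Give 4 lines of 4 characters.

Move 1: B@(0,1) -> caps B=0 W=0
Move 2: W@(0,0) -> caps B=0 W=0
Move 3: B@(3,2) -> caps B=0 W=0
Move 4: W@(1,1) -> caps B=0 W=0
Move 5: B@(3,0) -> caps B=0 W=0
Move 6: W@(2,3) -> caps B=0 W=0
Move 7: B@(0,3) -> caps B=0 W=0
Move 8: W@(2,2) -> caps B=0 W=0
Move 9: B@(2,0) -> caps B=0 W=0
Move 10: W@(1,3) -> caps B=0 W=0
Move 11: B@(1,0) -> caps B=1 W=0
Move 12: W@(1,2) -> caps B=1 W=0

Answer: .B.B
BWWW
B.WW
B.B.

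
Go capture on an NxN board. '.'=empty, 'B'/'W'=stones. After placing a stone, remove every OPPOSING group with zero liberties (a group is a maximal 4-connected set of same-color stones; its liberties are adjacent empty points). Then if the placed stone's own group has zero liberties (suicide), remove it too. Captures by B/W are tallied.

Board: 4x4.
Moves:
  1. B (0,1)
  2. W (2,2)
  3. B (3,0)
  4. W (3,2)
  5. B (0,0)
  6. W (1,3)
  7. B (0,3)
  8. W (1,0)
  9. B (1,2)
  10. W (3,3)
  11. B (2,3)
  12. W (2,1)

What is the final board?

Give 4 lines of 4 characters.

Move 1: B@(0,1) -> caps B=0 W=0
Move 2: W@(2,2) -> caps B=0 W=0
Move 3: B@(3,0) -> caps B=0 W=0
Move 4: W@(3,2) -> caps B=0 W=0
Move 5: B@(0,0) -> caps B=0 W=0
Move 6: W@(1,3) -> caps B=0 W=0
Move 7: B@(0,3) -> caps B=0 W=0
Move 8: W@(1,0) -> caps B=0 W=0
Move 9: B@(1,2) -> caps B=0 W=0
Move 10: W@(3,3) -> caps B=0 W=0
Move 11: B@(2,3) -> caps B=1 W=0
Move 12: W@(2,1) -> caps B=1 W=0

Answer: BB.B
W.B.
.WWB
B.WW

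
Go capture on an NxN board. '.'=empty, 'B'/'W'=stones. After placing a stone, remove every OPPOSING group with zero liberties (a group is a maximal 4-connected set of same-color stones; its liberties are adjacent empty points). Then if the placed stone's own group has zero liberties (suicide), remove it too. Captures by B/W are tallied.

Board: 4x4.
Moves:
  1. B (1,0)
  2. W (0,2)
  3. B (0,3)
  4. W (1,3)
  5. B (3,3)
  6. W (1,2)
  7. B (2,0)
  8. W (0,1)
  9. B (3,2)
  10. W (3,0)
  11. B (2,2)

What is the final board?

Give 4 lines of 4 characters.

Move 1: B@(1,0) -> caps B=0 W=0
Move 2: W@(0,2) -> caps B=0 W=0
Move 3: B@(0,3) -> caps B=0 W=0
Move 4: W@(1,3) -> caps B=0 W=1
Move 5: B@(3,3) -> caps B=0 W=1
Move 6: W@(1,2) -> caps B=0 W=1
Move 7: B@(2,0) -> caps B=0 W=1
Move 8: W@(0,1) -> caps B=0 W=1
Move 9: B@(3,2) -> caps B=0 W=1
Move 10: W@(3,0) -> caps B=0 W=1
Move 11: B@(2,2) -> caps B=0 W=1

Answer: .WW.
B.WW
B.B.
W.BB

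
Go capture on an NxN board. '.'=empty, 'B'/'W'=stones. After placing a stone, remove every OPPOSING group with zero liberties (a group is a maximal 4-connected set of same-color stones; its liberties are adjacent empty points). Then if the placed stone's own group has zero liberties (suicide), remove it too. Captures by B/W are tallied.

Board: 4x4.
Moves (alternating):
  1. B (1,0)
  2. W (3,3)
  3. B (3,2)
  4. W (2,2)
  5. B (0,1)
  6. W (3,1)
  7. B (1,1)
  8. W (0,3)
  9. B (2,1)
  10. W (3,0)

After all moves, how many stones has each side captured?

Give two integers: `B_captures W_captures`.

Move 1: B@(1,0) -> caps B=0 W=0
Move 2: W@(3,3) -> caps B=0 W=0
Move 3: B@(3,2) -> caps B=0 W=0
Move 4: W@(2,2) -> caps B=0 W=0
Move 5: B@(0,1) -> caps B=0 W=0
Move 6: W@(3,1) -> caps B=0 W=1
Move 7: B@(1,1) -> caps B=0 W=1
Move 8: W@(0,3) -> caps B=0 W=1
Move 9: B@(2,1) -> caps B=0 W=1
Move 10: W@(3,0) -> caps B=0 W=1

Answer: 0 1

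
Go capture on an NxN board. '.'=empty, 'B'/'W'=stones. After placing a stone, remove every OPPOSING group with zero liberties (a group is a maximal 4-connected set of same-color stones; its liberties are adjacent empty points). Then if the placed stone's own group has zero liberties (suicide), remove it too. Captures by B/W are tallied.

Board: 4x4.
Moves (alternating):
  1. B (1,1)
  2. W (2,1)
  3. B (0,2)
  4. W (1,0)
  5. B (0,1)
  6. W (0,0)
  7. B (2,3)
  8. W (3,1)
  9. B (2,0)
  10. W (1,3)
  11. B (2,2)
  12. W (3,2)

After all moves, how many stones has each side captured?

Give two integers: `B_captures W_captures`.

Answer: 2 0

Derivation:
Move 1: B@(1,1) -> caps B=0 W=0
Move 2: W@(2,1) -> caps B=0 W=0
Move 3: B@(0,2) -> caps B=0 W=0
Move 4: W@(1,0) -> caps B=0 W=0
Move 5: B@(0,1) -> caps B=0 W=0
Move 6: W@(0,0) -> caps B=0 W=0
Move 7: B@(2,3) -> caps B=0 W=0
Move 8: W@(3,1) -> caps B=0 W=0
Move 9: B@(2,0) -> caps B=2 W=0
Move 10: W@(1,3) -> caps B=2 W=0
Move 11: B@(2,2) -> caps B=2 W=0
Move 12: W@(3,2) -> caps B=2 W=0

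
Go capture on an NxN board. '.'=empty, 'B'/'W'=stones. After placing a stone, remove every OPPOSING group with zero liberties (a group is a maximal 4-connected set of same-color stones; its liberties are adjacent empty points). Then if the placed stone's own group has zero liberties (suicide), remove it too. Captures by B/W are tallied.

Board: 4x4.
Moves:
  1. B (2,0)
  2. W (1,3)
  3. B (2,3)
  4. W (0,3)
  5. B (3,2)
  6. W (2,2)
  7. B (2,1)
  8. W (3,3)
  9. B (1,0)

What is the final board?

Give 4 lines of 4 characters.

Answer: ...W
B..W
BBW.
..BW

Derivation:
Move 1: B@(2,0) -> caps B=0 W=0
Move 2: W@(1,3) -> caps B=0 W=0
Move 3: B@(2,3) -> caps B=0 W=0
Move 4: W@(0,3) -> caps B=0 W=0
Move 5: B@(3,2) -> caps B=0 W=0
Move 6: W@(2,2) -> caps B=0 W=0
Move 7: B@(2,1) -> caps B=0 W=0
Move 8: W@(3,3) -> caps B=0 W=1
Move 9: B@(1,0) -> caps B=0 W=1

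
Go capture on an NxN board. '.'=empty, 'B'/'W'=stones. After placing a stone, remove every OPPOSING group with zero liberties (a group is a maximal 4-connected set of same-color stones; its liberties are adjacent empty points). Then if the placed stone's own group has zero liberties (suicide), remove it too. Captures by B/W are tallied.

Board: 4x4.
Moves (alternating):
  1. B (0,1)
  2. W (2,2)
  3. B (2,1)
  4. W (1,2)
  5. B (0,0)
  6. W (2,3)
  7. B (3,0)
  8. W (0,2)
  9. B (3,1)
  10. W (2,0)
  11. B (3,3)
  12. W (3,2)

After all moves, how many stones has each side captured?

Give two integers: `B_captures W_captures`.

Answer: 0 1

Derivation:
Move 1: B@(0,1) -> caps B=0 W=0
Move 2: W@(2,2) -> caps B=0 W=0
Move 3: B@(2,1) -> caps B=0 W=0
Move 4: W@(1,2) -> caps B=0 W=0
Move 5: B@(0,0) -> caps B=0 W=0
Move 6: W@(2,3) -> caps B=0 W=0
Move 7: B@(3,0) -> caps B=0 W=0
Move 8: W@(0,2) -> caps B=0 W=0
Move 9: B@(3,1) -> caps B=0 W=0
Move 10: W@(2,0) -> caps B=0 W=0
Move 11: B@(3,3) -> caps B=0 W=0
Move 12: W@(3,2) -> caps B=0 W=1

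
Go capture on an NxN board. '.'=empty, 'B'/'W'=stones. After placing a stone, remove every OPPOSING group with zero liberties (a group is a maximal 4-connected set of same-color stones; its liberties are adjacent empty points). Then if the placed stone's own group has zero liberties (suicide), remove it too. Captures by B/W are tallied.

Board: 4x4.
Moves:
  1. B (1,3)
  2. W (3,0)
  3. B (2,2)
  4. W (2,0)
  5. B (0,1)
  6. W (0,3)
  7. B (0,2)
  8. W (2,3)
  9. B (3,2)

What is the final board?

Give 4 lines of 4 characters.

Move 1: B@(1,3) -> caps B=0 W=0
Move 2: W@(3,0) -> caps B=0 W=0
Move 3: B@(2,2) -> caps B=0 W=0
Move 4: W@(2,0) -> caps B=0 W=0
Move 5: B@(0,1) -> caps B=0 W=0
Move 6: W@(0,3) -> caps B=0 W=0
Move 7: B@(0,2) -> caps B=1 W=0
Move 8: W@(2,3) -> caps B=1 W=0
Move 9: B@(3,2) -> caps B=1 W=0

Answer: .BB.
...B
W.BW
W.B.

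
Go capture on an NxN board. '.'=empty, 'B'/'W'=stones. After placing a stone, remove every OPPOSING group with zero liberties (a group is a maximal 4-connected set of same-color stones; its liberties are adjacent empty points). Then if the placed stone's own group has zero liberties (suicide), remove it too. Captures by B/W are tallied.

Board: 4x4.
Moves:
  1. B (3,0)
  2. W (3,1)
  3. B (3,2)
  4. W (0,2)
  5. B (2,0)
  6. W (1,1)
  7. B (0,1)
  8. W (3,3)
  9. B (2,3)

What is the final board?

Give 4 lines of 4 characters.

Answer: .BW.
.W..
B..B
BWB.

Derivation:
Move 1: B@(3,0) -> caps B=0 W=0
Move 2: W@(3,1) -> caps B=0 W=0
Move 3: B@(3,2) -> caps B=0 W=0
Move 4: W@(0,2) -> caps B=0 W=0
Move 5: B@(2,0) -> caps B=0 W=0
Move 6: W@(1,1) -> caps B=0 W=0
Move 7: B@(0,1) -> caps B=0 W=0
Move 8: W@(3,3) -> caps B=0 W=0
Move 9: B@(2,3) -> caps B=1 W=0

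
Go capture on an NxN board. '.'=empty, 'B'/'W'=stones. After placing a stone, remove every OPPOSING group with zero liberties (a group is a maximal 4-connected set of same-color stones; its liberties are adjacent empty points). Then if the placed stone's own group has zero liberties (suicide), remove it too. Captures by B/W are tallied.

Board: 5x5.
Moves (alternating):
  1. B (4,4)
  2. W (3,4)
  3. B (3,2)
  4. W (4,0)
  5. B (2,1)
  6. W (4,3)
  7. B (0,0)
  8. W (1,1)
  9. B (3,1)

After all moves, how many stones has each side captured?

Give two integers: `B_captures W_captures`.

Answer: 0 1

Derivation:
Move 1: B@(4,4) -> caps B=0 W=0
Move 2: W@(3,4) -> caps B=0 W=0
Move 3: B@(3,2) -> caps B=0 W=0
Move 4: W@(4,0) -> caps B=0 W=0
Move 5: B@(2,1) -> caps B=0 W=0
Move 6: W@(4,3) -> caps B=0 W=1
Move 7: B@(0,0) -> caps B=0 W=1
Move 8: W@(1,1) -> caps B=0 W=1
Move 9: B@(3,1) -> caps B=0 W=1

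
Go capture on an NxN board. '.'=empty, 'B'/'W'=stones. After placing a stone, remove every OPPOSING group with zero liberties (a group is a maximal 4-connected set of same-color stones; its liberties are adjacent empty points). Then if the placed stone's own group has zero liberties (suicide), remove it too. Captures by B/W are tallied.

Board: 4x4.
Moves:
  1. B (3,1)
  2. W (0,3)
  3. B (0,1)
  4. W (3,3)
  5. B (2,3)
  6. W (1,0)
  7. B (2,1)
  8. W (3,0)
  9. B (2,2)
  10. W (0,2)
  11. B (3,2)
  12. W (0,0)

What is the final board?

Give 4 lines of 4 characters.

Answer: WBWW
W...
.BBB
WBB.

Derivation:
Move 1: B@(3,1) -> caps B=0 W=0
Move 2: W@(0,3) -> caps B=0 W=0
Move 3: B@(0,1) -> caps B=0 W=0
Move 4: W@(3,3) -> caps B=0 W=0
Move 5: B@(2,3) -> caps B=0 W=0
Move 6: W@(1,0) -> caps B=0 W=0
Move 7: B@(2,1) -> caps B=0 W=0
Move 8: W@(3,0) -> caps B=0 W=0
Move 9: B@(2,2) -> caps B=0 W=0
Move 10: W@(0,2) -> caps B=0 W=0
Move 11: B@(3,2) -> caps B=1 W=0
Move 12: W@(0,0) -> caps B=1 W=0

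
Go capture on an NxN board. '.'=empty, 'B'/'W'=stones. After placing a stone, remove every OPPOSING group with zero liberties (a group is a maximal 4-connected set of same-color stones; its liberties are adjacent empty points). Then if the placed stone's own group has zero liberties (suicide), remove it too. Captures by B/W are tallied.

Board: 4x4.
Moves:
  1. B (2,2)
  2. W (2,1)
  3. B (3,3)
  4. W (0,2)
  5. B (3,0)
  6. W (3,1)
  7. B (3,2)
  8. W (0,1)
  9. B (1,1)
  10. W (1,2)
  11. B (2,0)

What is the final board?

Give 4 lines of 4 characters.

Answer: .WW.
.BW.
B.B.
B.BB

Derivation:
Move 1: B@(2,2) -> caps B=0 W=0
Move 2: W@(2,1) -> caps B=0 W=0
Move 3: B@(3,3) -> caps B=0 W=0
Move 4: W@(0,2) -> caps B=0 W=0
Move 5: B@(3,0) -> caps B=0 W=0
Move 6: W@(3,1) -> caps B=0 W=0
Move 7: B@(3,2) -> caps B=0 W=0
Move 8: W@(0,1) -> caps B=0 W=0
Move 9: B@(1,1) -> caps B=0 W=0
Move 10: W@(1,2) -> caps B=0 W=0
Move 11: B@(2,0) -> caps B=2 W=0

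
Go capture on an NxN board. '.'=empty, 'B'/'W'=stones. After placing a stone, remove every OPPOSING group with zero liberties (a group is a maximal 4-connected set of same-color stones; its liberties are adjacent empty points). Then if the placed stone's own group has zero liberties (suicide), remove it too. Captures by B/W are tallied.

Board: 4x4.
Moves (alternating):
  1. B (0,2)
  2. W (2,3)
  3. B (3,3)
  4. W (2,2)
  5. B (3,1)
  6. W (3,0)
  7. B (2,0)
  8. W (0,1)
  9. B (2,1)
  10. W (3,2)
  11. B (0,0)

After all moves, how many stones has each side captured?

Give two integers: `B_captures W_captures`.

Move 1: B@(0,2) -> caps B=0 W=0
Move 2: W@(2,3) -> caps B=0 W=0
Move 3: B@(3,3) -> caps B=0 W=0
Move 4: W@(2,2) -> caps B=0 W=0
Move 5: B@(3,1) -> caps B=0 W=0
Move 6: W@(3,0) -> caps B=0 W=0
Move 7: B@(2,0) -> caps B=1 W=0
Move 8: W@(0,1) -> caps B=1 W=0
Move 9: B@(2,1) -> caps B=1 W=0
Move 10: W@(3,2) -> caps B=1 W=1
Move 11: B@(0,0) -> caps B=1 W=1

Answer: 1 1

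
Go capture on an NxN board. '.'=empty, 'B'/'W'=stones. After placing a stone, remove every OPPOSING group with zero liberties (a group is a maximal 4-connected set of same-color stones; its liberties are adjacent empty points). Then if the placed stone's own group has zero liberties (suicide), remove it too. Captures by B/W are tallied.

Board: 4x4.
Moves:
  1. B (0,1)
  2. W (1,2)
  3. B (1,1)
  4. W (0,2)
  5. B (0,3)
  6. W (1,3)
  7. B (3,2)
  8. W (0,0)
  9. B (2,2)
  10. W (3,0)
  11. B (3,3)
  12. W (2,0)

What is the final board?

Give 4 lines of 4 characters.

Answer: WBW.
.BWW
W.B.
W.BB

Derivation:
Move 1: B@(0,1) -> caps B=0 W=0
Move 2: W@(1,2) -> caps B=0 W=0
Move 3: B@(1,1) -> caps B=0 W=0
Move 4: W@(0,2) -> caps B=0 W=0
Move 5: B@(0,3) -> caps B=0 W=0
Move 6: W@(1,3) -> caps B=0 W=1
Move 7: B@(3,2) -> caps B=0 W=1
Move 8: W@(0,0) -> caps B=0 W=1
Move 9: B@(2,2) -> caps B=0 W=1
Move 10: W@(3,0) -> caps B=0 W=1
Move 11: B@(3,3) -> caps B=0 W=1
Move 12: W@(2,0) -> caps B=0 W=1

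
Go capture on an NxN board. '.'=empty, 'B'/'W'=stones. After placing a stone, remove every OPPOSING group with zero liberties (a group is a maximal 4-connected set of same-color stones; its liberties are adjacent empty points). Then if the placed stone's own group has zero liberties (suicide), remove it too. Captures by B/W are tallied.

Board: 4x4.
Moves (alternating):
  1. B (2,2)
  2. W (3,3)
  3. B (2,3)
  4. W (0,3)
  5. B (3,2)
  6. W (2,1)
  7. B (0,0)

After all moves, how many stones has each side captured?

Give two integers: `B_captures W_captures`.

Move 1: B@(2,2) -> caps B=0 W=0
Move 2: W@(3,3) -> caps B=0 W=0
Move 3: B@(2,3) -> caps B=0 W=0
Move 4: W@(0,3) -> caps B=0 W=0
Move 5: B@(3,2) -> caps B=1 W=0
Move 6: W@(2,1) -> caps B=1 W=0
Move 7: B@(0,0) -> caps B=1 W=0

Answer: 1 0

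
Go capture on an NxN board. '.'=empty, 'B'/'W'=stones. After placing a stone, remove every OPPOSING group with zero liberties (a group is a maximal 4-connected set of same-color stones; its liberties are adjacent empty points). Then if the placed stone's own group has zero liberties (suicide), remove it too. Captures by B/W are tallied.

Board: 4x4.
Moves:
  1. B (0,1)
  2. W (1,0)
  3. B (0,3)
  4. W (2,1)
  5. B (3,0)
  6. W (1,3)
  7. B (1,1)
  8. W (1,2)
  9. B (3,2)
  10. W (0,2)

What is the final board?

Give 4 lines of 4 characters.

Answer: .BW.
WBWW
.W..
B.B.

Derivation:
Move 1: B@(0,1) -> caps B=0 W=0
Move 2: W@(1,0) -> caps B=0 W=0
Move 3: B@(0,3) -> caps B=0 W=0
Move 4: W@(2,1) -> caps B=0 W=0
Move 5: B@(3,0) -> caps B=0 W=0
Move 6: W@(1,3) -> caps B=0 W=0
Move 7: B@(1,1) -> caps B=0 W=0
Move 8: W@(1,2) -> caps B=0 W=0
Move 9: B@(3,2) -> caps B=0 W=0
Move 10: W@(0,2) -> caps B=0 W=1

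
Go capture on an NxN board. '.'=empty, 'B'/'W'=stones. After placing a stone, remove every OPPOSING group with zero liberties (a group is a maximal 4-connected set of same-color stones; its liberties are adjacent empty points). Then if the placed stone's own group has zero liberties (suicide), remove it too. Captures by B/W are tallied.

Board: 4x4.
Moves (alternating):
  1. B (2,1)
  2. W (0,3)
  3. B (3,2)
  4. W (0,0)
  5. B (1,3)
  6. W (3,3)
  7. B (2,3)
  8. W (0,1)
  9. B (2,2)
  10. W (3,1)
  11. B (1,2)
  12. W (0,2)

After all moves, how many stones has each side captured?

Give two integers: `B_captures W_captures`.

Move 1: B@(2,1) -> caps B=0 W=0
Move 2: W@(0,3) -> caps B=0 W=0
Move 3: B@(3,2) -> caps B=0 W=0
Move 4: W@(0,0) -> caps B=0 W=0
Move 5: B@(1,3) -> caps B=0 W=0
Move 6: W@(3,3) -> caps B=0 W=0
Move 7: B@(2,3) -> caps B=1 W=0
Move 8: W@(0,1) -> caps B=1 W=0
Move 9: B@(2,2) -> caps B=1 W=0
Move 10: W@(3,1) -> caps B=1 W=0
Move 11: B@(1,2) -> caps B=1 W=0
Move 12: W@(0,2) -> caps B=1 W=0

Answer: 1 0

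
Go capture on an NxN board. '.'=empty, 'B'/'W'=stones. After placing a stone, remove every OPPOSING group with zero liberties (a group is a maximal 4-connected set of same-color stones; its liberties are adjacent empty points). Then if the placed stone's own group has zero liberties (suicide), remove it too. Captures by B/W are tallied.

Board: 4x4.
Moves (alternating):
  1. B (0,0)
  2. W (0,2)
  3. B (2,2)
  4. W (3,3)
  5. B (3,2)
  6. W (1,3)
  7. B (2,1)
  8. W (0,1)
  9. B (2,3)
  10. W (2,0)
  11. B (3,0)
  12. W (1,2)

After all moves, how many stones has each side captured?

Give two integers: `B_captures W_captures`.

Answer: 1 0

Derivation:
Move 1: B@(0,0) -> caps B=0 W=0
Move 2: W@(0,2) -> caps B=0 W=0
Move 3: B@(2,2) -> caps B=0 W=0
Move 4: W@(3,3) -> caps B=0 W=0
Move 5: B@(3,2) -> caps B=0 W=0
Move 6: W@(1,3) -> caps B=0 W=0
Move 7: B@(2,1) -> caps B=0 W=0
Move 8: W@(0,1) -> caps B=0 W=0
Move 9: B@(2,3) -> caps B=1 W=0
Move 10: W@(2,0) -> caps B=1 W=0
Move 11: B@(3,0) -> caps B=1 W=0
Move 12: W@(1,2) -> caps B=1 W=0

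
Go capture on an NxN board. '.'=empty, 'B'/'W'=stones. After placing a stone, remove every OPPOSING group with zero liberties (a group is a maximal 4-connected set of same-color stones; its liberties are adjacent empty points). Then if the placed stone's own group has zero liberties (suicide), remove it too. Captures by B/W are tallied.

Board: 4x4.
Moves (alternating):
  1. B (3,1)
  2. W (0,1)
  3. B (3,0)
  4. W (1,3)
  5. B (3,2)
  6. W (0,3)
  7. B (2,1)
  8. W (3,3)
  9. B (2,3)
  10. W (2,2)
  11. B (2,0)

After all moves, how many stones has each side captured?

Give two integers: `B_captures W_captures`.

Move 1: B@(3,1) -> caps B=0 W=0
Move 2: W@(0,1) -> caps B=0 W=0
Move 3: B@(3,0) -> caps B=0 W=0
Move 4: W@(1,3) -> caps B=0 W=0
Move 5: B@(3,2) -> caps B=0 W=0
Move 6: W@(0,3) -> caps B=0 W=0
Move 7: B@(2,1) -> caps B=0 W=0
Move 8: W@(3,3) -> caps B=0 W=0
Move 9: B@(2,3) -> caps B=1 W=0
Move 10: W@(2,2) -> caps B=1 W=0
Move 11: B@(2,0) -> caps B=1 W=0

Answer: 1 0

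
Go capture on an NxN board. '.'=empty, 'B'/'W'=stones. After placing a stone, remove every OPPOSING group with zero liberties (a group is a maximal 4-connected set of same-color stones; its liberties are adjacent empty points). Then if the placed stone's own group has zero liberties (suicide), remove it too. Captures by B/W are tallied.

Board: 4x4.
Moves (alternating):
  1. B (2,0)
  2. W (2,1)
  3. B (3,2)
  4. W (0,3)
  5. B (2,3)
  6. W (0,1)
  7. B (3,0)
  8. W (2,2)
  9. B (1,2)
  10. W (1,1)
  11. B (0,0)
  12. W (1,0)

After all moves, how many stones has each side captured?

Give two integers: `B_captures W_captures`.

Answer: 0 1

Derivation:
Move 1: B@(2,0) -> caps B=0 W=0
Move 2: W@(2,1) -> caps B=0 W=0
Move 3: B@(3,2) -> caps B=0 W=0
Move 4: W@(0,3) -> caps B=0 W=0
Move 5: B@(2,3) -> caps B=0 W=0
Move 6: W@(0,1) -> caps B=0 W=0
Move 7: B@(3,0) -> caps B=0 W=0
Move 8: W@(2,2) -> caps B=0 W=0
Move 9: B@(1,2) -> caps B=0 W=0
Move 10: W@(1,1) -> caps B=0 W=0
Move 11: B@(0,0) -> caps B=0 W=0
Move 12: W@(1,0) -> caps B=0 W=1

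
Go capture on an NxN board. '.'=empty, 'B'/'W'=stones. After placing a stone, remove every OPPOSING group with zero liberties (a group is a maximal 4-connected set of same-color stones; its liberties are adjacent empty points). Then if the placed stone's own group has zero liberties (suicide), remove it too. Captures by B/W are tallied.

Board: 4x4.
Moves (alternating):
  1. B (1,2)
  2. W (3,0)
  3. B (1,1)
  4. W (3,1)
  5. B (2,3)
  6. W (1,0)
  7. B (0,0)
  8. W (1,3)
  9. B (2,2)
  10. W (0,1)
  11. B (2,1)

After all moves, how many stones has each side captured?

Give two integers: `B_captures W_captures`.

Answer: 0 1

Derivation:
Move 1: B@(1,2) -> caps B=0 W=0
Move 2: W@(3,0) -> caps B=0 W=0
Move 3: B@(1,1) -> caps B=0 W=0
Move 4: W@(3,1) -> caps B=0 W=0
Move 5: B@(2,3) -> caps B=0 W=0
Move 6: W@(1,0) -> caps B=0 W=0
Move 7: B@(0,0) -> caps B=0 W=0
Move 8: W@(1,3) -> caps B=0 W=0
Move 9: B@(2,2) -> caps B=0 W=0
Move 10: W@(0,1) -> caps B=0 W=1
Move 11: B@(2,1) -> caps B=0 W=1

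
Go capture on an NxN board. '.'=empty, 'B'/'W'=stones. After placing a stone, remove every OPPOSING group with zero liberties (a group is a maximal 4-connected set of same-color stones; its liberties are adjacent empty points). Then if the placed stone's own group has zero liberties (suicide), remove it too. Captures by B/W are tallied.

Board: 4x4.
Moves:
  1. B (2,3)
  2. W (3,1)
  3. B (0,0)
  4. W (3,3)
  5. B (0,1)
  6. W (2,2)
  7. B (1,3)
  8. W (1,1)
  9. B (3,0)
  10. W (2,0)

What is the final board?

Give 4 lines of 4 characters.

Move 1: B@(2,3) -> caps B=0 W=0
Move 2: W@(3,1) -> caps B=0 W=0
Move 3: B@(0,0) -> caps B=0 W=0
Move 4: W@(3,3) -> caps B=0 W=0
Move 5: B@(0,1) -> caps B=0 W=0
Move 6: W@(2,2) -> caps B=0 W=0
Move 7: B@(1,3) -> caps B=0 W=0
Move 8: W@(1,1) -> caps B=0 W=0
Move 9: B@(3,0) -> caps B=0 W=0
Move 10: W@(2,0) -> caps B=0 W=1

Answer: BB..
.W.B
W.WB
.W.W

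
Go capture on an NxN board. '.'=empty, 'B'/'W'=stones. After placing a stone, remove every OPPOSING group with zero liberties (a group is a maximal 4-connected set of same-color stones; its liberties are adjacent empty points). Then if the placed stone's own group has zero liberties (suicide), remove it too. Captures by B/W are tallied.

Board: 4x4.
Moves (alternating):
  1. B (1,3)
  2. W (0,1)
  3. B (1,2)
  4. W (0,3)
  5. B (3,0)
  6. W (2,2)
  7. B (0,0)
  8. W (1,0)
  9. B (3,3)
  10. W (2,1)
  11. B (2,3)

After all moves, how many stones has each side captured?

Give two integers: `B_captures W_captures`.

Answer: 0 1

Derivation:
Move 1: B@(1,3) -> caps B=0 W=0
Move 2: W@(0,1) -> caps B=0 W=0
Move 3: B@(1,2) -> caps B=0 W=0
Move 4: W@(0,3) -> caps B=0 W=0
Move 5: B@(3,0) -> caps B=0 W=0
Move 6: W@(2,2) -> caps B=0 W=0
Move 7: B@(0,0) -> caps B=0 W=0
Move 8: W@(1,0) -> caps B=0 W=1
Move 9: B@(3,3) -> caps B=0 W=1
Move 10: W@(2,1) -> caps B=0 W=1
Move 11: B@(2,3) -> caps B=0 W=1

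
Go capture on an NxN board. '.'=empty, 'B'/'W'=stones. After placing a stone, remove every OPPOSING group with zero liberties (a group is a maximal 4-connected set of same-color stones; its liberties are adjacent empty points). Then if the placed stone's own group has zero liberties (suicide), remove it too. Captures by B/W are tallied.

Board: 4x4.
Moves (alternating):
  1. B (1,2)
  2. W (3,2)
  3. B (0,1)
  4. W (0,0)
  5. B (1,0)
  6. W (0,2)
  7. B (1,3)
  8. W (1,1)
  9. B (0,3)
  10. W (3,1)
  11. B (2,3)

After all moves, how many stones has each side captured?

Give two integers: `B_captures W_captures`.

Answer: 2 0

Derivation:
Move 1: B@(1,2) -> caps B=0 W=0
Move 2: W@(3,2) -> caps B=0 W=0
Move 3: B@(0,1) -> caps B=0 W=0
Move 4: W@(0,0) -> caps B=0 W=0
Move 5: B@(1,0) -> caps B=1 W=0
Move 6: W@(0,2) -> caps B=1 W=0
Move 7: B@(1,3) -> caps B=1 W=0
Move 8: W@(1,1) -> caps B=1 W=0
Move 9: B@(0,3) -> caps B=2 W=0
Move 10: W@(3,1) -> caps B=2 W=0
Move 11: B@(2,3) -> caps B=2 W=0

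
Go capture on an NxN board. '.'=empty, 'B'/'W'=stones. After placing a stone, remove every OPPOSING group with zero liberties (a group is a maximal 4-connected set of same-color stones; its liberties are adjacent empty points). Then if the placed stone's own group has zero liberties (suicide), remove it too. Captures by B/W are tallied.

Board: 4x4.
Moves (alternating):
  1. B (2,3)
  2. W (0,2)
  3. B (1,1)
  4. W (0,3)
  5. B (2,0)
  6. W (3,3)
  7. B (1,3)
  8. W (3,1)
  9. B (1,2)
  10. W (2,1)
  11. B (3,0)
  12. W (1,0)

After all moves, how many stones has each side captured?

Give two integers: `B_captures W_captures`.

Answer: 0 2

Derivation:
Move 1: B@(2,3) -> caps B=0 W=0
Move 2: W@(0,2) -> caps B=0 W=0
Move 3: B@(1,1) -> caps B=0 W=0
Move 4: W@(0,3) -> caps B=0 W=0
Move 5: B@(2,0) -> caps B=0 W=0
Move 6: W@(3,3) -> caps B=0 W=0
Move 7: B@(1,3) -> caps B=0 W=0
Move 8: W@(3,1) -> caps B=0 W=0
Move 9: B@(1,2) -> caps B=0 W=0
Move 10: W@(2,1) -> caps B=0 W=0
Move 11: B@(3,0) -> caps B=0 W=0
Move 12: W@(1,0) -> caps B=0 W=2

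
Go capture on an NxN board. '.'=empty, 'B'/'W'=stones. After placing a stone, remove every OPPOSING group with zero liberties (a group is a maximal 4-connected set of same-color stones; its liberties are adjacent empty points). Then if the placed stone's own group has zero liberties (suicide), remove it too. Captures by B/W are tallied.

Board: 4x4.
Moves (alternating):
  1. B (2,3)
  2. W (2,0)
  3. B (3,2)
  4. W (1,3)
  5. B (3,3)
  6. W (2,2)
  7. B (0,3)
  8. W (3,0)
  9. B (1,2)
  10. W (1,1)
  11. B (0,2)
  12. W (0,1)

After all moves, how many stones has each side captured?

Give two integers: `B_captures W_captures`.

Answer: 1 0

Derivation:
Move 1: B@(2,3) -> caps B=0 W=0
Move 2: W@(2,0) -> caps B=0 W=0
Move 3: B@(3,2) -> caps B=0 W=0
Move 4: W@(1,3) -> caps B=0 W=0
Move 5: B@(3,3) -> caps B=0 W=0
Move 6: W@(2,2) -> caps B=0 W=0
Move 7: B@(0,3) -> caps B=0 W=0
Move 8: W@(3,0) -> caps B=0 W=0
Move 9: B@(1,2) -> caps B=1 W=0
Move 10: W@(1,1) -> caps B=1 W=0
Move 11: B@(0,2) -> caps B=1 W=0
Move 12: W@(0,1) -> caps B=1 W=0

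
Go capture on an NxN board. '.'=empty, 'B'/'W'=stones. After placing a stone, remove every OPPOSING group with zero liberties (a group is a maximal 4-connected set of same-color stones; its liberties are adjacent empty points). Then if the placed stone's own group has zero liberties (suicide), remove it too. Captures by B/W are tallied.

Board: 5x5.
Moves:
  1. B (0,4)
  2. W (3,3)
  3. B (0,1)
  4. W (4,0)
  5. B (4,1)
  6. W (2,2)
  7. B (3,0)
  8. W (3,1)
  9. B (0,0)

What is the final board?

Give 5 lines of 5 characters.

Answer: BB..B
.....
..W..
BW.W.
.B...

Derivation:
Move 1: B@(0,4) -> caps B=0 W=0
Move 2: W@(3,3) -> caps B=0 W=0
Move 3: B@(0,1) -> caps B=0 W=0
Move 4: W@(4,0) -> caps B=0 W=0
Move 5: B@(4,1) -> caps B=0 W=0
Move 6: W@(2,2) -> caps B=0 W=0
Move 7: B@(3,0) -> caps B=1 W=0
Move 8: W@(3,1) -> caps B=1 W=0
Move 9: B@(0,0) -> caps B=1 W=0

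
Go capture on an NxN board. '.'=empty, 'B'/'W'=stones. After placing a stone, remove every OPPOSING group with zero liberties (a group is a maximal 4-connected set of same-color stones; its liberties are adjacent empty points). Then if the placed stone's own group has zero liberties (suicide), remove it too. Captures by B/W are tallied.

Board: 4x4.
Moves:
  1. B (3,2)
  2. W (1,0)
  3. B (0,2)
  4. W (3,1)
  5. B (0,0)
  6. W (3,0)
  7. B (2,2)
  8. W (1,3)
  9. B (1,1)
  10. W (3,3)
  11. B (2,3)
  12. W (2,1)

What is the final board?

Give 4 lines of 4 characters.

Answer: B.B.
WB.W
.WBB
WWB.

Derivation:
Move 1: B@(3,2) -> caps B=0 W=0
Move 2: W@(1,0) -> caps B=0 W=0
Move 3: B@(0,2) -> caps B=0 W=0
Move 4: W@(3,1) -> caps B=0 W=0
Move 5: B@(0,0) -> caps B=0 W=0
Move 6: W@(3,0) -> caps B=0 W=0
Move 7: B@(2,2) -> caps B=0 W=0
Move 8: W@(1,3) -> caps B=0 W=0
Move 9: B@(1,1) -> caps B=0 W=0
Move 10: W@(3,3) -> caps B=0 W=0
Move 11: B@(2,3) -> caps B=1 W=0
Move 12: W@(2,1) -> caps B=1 W=0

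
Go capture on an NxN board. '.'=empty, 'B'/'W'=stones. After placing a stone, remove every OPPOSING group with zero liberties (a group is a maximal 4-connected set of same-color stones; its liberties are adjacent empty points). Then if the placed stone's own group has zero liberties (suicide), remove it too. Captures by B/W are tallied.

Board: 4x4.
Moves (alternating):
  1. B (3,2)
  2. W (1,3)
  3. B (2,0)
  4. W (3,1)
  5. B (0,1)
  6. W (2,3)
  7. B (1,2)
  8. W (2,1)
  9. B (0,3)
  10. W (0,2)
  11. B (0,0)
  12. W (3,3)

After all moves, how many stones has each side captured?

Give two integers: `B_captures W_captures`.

Answer: 0 1

Derivation:
Move 1: B@(3,2) -> caps B=0 W=0
Move 2: W@(1,3) -> caps B=0 W=0
Move 3: B@(2,0) -> caps B=0 W=0
Move 4: W@(3,1) -> caps B=0 W=0
Move 5: B@(0,1) -> caps B=0 W=0
Move 6: W@(2,3) -> caps B=0 W=0
Move 7: B@(1,2) -> caps B=0 W=0
Move 8: W@(2,1) -> caps B=0 W=0
Move 9: B@(0,3) -> caps B=0 W=0
Move 10: W@(0,2) -> caps B=0 W=1
Move 11: B@(0,0) -> caps B=0 W=1
Move 12: W@(3,3) -> caps B=0 W=1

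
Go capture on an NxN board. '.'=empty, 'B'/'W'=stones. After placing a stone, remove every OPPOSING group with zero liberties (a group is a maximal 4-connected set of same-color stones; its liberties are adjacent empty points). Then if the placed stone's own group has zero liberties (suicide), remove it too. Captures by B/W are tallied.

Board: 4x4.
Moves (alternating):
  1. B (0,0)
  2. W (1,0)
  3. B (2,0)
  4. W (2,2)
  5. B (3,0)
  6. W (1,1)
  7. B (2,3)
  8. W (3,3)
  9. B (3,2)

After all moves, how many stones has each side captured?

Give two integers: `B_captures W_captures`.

Answer: 1 0

Derivation:
Move 1: B@(0,0) -> caps B=0 W=0
Move 2: W@(1,0) -> caps B=0 W=0
Move 3: B@(2,0) -> caps B=0 W=0
Move 4: W@(2,2) -> caps B=0 W=0
Move 5: B@(3,0) -> caps B=0 W=0
Move 6: W@(1,1) -> caps B=0 W=0
Move 7: B@(2,3) -> caps B=0 W=0
Move 8: W@(3,3) -> caps B=0 W=0
Move 9: B@(3,2) -> caps B=1 W=0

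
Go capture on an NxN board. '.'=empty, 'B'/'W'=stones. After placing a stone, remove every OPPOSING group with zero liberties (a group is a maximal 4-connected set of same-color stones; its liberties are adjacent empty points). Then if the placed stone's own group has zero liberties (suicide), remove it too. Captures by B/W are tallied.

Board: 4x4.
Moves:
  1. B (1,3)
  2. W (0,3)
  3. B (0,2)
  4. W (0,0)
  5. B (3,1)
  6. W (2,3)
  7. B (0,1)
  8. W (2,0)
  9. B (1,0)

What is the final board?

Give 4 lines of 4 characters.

Move 1: B@(1,3) -> caps B=0 W=0
Move 2: W@(0,3) -> caps B=0 W=0
Move 3: B@(0,2) -> caps B=1 W=0
Move 4: W@(0,0) -> caps B=1 W=0
Move 5: B@(3,1) -> caps B=1 W=0
Move 6: W@(2,3) -> caps B=1 W=0
Move 7: B@(0,1) -> caps B=1 W=0
Move 8: W@(2,0) -> caps B=1 W=0
Move 9: B@(1,0) -> caps B=2 W=0

Answer: .BB.
B..B
W..W
.B..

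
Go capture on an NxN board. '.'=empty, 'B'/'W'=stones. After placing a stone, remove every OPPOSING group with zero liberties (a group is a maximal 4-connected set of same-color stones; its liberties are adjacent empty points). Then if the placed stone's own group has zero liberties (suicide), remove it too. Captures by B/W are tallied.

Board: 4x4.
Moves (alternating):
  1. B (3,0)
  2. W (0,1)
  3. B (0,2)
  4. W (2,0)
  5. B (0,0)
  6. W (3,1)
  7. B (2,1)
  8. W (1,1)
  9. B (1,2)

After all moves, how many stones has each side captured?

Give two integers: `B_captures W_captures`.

Move 1: B@(3,0) -> caps B=0 W=0
Move 2: W@(0,1) -> caps B=0 W=0
Move 3: B@(0,2) -> caps B=0 W=0
Move 4: W@(2,0) -> caps B=0 W=0
Move 5: B@(0,0) -> caps B=0 W=0
Move 6: W@(3,1) -> caps B=0 W=1
Move 7: B@(2,1) -> caps B=0 W=1
Move 8: W@(1,1) -> caps B=0 W=1
Move 9: B@(1,2) -> caps B=0 W=1

Answer: 0 1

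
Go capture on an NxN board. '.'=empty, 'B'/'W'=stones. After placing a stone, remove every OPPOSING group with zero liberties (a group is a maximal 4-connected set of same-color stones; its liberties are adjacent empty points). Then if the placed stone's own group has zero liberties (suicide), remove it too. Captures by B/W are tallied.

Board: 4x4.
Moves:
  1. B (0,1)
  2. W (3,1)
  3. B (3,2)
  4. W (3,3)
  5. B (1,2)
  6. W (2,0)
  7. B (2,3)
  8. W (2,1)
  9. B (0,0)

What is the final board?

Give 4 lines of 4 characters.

Move 1: B@(0,1) -> caps B=0 W=0
Move 2: W@(3,1) -> caps B=0 W=0
Move 3: B@(3,2) -> caps B=0 W=0
Move 4: W@(3,3) -> caps B=0 W=0
Move 5: B@(1,2) -> caps B=0 W=0
Move 6: W@(2,0) -> caps B=0 W=0
Move 7: B@(2,3) -> caps B=1 W=0
Move 8: W@(2,1) -> caps B=1 W=0
Move 9: B@(0,0) -> caps B=1 W=0

Answer: BB..
..B.
WW.B
.WB.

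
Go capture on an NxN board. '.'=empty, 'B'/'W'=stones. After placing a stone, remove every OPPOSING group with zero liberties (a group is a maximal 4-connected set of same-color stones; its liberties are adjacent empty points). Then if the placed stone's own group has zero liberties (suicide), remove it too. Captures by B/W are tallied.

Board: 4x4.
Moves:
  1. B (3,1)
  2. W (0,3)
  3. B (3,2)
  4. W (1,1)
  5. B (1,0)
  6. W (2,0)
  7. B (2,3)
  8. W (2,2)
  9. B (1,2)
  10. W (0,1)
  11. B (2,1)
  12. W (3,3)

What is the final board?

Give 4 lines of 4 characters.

Move 1: B@(3,1) -> caps B=0 W=0
Move 2: W@(0,3) -> caps B=0 W=0
Move 3: B@(3,2) -> caps B=0 W=0
Move 4: W@(1,1) -> caps B=0 W=0
Move 5: B@(1,0) -> caps B=0 W=0
Move 6: W@(2,0) -> caps B=0 W=0
Move 7: B@(2,3) -> caps B=0 W=0
Move 8: W@(2,2) -> caps B=0 W=0
Move 9: B@(1,2) -> caps B=0 W=0
Move 10: W@(0,1) -> caps B=0 W=0
Move 11: B@(2,1) -> caps B=1 W=0
Move 12: W@(3,3) -> caps B=1 W=0

Answer: .W.W
BWB.
WB.B
.BB.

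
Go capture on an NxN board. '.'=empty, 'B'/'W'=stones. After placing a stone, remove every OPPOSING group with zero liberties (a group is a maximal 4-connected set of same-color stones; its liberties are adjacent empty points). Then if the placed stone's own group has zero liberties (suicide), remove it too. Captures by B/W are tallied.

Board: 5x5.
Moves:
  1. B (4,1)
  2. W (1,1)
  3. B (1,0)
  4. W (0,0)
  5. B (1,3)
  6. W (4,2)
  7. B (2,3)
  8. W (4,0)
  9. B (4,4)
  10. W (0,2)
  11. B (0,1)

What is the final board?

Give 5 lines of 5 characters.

Answer: .BW..
BW.B.
...B.
.....
WBW.B

Derivation:
Move 1: B@(4,1) -> caps B=0 W=0
Move 2: W@(1,1) -> caps B=0 W=0
Move 3: B@(1,0) -> caps B=0 W=0
Move 4: W@(0,0) -> caps B=0 W=0
Move 5: B@(1,3) -> caps B=0 W=0
Move 6: W@(4,2) -> caps B=0 W=0
Move 7: B@(2,3) -> caps B=0 W=0
Move 8: W@(4,0) -> caps B=0 W=0
Move 9: B@(4,4) -> caps B=0 W=0
Move 10: W@(0,2) -> caps B=0 W=0
Move 11: B@(0,1) -> caps B=1 W=0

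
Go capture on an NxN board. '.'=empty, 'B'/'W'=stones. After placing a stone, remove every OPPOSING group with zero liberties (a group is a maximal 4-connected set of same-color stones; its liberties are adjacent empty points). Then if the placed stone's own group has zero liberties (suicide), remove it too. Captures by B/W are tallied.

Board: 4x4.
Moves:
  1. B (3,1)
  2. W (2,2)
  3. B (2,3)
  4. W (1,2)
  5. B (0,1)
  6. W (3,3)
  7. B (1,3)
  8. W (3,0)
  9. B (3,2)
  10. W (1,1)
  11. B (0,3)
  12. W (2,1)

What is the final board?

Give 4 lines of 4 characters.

Move 1: B@(3,1) -> caps B=0 W=0
Move 2: W@(2,2) -> caps B=0 W=0
Move 3: B@(2,3) -> caps B=0 W=0
Move 4: W@(1,2) -> caps B=0 W=0
Move 5: B@(0,1) -> caps B=0 W=0
Move 6: W@(3,3) -> caps B=0 W=0
Move 7: B@(1,3) -> caps B=0 W=0
Move 8: W@(3,0) -> caps B=0 W=0
Move 9: B@(3,2) -> caps B=1 W=0
Move 10: W@(1,1) -> caps B=1 W=0
Move 11: B@(0,3) -> caps B=1 W=0
Move 12: W@(2,1) -> caps B=1 W=0

Answer: .B.B
.WWB
.WWB
WBB.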